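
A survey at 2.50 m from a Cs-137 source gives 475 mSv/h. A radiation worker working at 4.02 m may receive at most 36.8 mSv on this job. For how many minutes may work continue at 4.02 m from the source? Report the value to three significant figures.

Applying the 1/r² law, rate at 4.02 m:
475 × (2.50/4.02)² = 475 × 0.3867 = 183.7 mSv/h.
Stay time = 36.8 mSv ÷ 183.7 mSv/h = 0.2003 h = 12.02 min.

12.0 min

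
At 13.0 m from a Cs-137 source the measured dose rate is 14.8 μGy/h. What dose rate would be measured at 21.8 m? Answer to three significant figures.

5.26 μGy/h

Applying the 1/r² law, scaling from 13.0 m to 21.8 m:
14.8 × (13.0/21.8)² = 14.8 × 0.3556 = 5.263 μGy/h.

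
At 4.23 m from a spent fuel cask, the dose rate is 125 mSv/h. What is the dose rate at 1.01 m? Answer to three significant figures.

2190 mSv/h

Using I₁d₁² = I₂d₂², the rate at 1.01 m is
(4.23/1.01)² = 17.54, so 125 × 17.54 = 2192 mSv/h.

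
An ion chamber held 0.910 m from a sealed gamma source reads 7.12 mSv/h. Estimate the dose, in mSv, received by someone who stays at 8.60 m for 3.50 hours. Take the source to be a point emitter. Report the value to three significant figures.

0.279 mSv

Applying the 1/r² law, rate at 8.60 m:
(0.910/8.60)² = 0.01120, so 7.12 × 0.01120 = 0.07974 mSv/h.
Dose = rate × time = 0.07974 mSv/h × 3.500 h = 0.2791 mSv.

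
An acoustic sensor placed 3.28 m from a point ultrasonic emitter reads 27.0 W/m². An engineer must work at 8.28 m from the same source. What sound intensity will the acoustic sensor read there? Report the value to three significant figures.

4.24 W/m²

Since intensity falls as 1/r², scaling from 3.28 m to 8.28 m:
(3.28/8.28)² = 0.1569, so 27.0 × 0.1569 = 4.236 W/m².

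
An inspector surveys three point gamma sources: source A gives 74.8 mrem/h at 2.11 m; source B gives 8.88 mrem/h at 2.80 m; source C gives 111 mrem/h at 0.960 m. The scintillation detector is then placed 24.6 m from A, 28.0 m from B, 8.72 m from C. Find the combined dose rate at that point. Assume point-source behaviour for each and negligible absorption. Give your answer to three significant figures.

1.98 mrem/h

By superposition, sum each source's inverse-square contribution:
A: 74.8 × (2.11/24.6)² = 0.5503 mrem/h
B: 8.88 × (2.80/28.0)² = 0.08880 mrem/h
C: 111 × (0.960/8.72)² = 1.345 mrem/h
Total = 0.5503 + 0.08880 + 1.345 = 1.984 mrem/h.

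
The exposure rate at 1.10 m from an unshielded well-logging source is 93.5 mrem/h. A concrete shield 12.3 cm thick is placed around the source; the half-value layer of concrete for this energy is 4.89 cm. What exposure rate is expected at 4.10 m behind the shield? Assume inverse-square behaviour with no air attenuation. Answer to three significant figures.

Distance alone: 93.5 × (1.10/4.10)² = 93.5 × 0.07198 = 6.730 mrem/h.
Shield: 12.3/4.89 = 2.515 half-value layers → attenuation 2^(−2.515) = 0.1749.
Combined: 6.730 × 0.1749 = 1.177 mrem/h.

1.18 mrem/h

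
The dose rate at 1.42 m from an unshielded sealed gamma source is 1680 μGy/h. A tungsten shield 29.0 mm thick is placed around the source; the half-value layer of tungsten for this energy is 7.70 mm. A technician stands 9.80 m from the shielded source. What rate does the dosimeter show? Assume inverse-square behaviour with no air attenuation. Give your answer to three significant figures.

Distance alone: (1.42/9.80)² = 0.02100, so 1680 × 0.02100 = 35.28 μGy/h.
Shield: 29.0/7.70 = 3.766 half-value layers → attenuation 2^(−3.766) = 0.07351.
Combined: 35.28 × 0.07351 = 2.593 μGy/h.

2.59 μGy/h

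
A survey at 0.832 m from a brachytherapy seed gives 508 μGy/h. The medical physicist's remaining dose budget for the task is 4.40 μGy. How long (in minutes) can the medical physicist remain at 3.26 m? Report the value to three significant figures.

7.98 min

Using I₁d₁² = I₂d₂², rate at 3.26 m:
(0.832/3.26)² = 0.06513, so 508 × 0.06513 = 33.09 μGy/h.
Stay time = 4.40 μGy ÷ 33.09 μGy/h = 0.1330 h = 7.980 min.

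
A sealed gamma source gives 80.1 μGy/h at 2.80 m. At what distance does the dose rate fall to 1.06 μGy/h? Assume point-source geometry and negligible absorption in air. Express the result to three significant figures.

Since intensity falls as 1/r², d₂ = d₁·√(I₁/I₂).
I₁/I₂ = 80.1/1.06 = 75.57, so d₂ = 2.80 × √75.57 = 24.34 m.

24.3 m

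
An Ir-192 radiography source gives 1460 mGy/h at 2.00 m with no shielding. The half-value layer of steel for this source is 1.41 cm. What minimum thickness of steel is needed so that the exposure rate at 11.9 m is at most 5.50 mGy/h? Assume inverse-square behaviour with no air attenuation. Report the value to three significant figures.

At 11.9 m, distance alone gives 1460 × (2.00/11.9)² = 1460 × 0.02825 = 41.25 mGy/h.
Further attenuation needed: 41.25/5.50 = 7.500.
n = log₂(7.500) = 2.907 half-value layers.
Thickness = 2.907 × 1.41 cm = 4.099 cm.

4.10 cm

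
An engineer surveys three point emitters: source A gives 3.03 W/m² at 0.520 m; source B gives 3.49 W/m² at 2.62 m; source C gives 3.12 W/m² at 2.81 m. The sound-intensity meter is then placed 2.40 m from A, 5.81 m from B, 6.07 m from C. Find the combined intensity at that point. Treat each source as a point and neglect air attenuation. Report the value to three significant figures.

1.52 W/m²

By superposition, sum each source's inverse-square contribution:
A: 3.03 × (0.520/2.40)² = 0.1422 W/m²
B: 3.49 × (2.62/5.81)² = 0.7097 W/m²
C: 3.12 × (2.81/6.07)² = 0.6686 W/m²
Total = 0.1422 + 0.7097 + 0.6686 = 1.520 W/m².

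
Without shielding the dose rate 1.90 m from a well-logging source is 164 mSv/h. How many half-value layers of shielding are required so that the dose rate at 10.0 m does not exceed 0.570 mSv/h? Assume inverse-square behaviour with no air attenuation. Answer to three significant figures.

3.38 half-value layers

At 10.0 m, distance alone gives (1.90/10.0)² = 0.03610, so 164 × 0.03610 = 5.920 mSv/h.
Further attenuation needed: 5.920/0.570 = 10.39.
n = log₂(10.39) = 3.377 half-value layers.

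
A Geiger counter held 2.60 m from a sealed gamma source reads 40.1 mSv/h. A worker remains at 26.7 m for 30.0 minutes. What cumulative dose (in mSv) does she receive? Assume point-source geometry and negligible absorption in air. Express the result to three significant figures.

0.190 mSv

Applying the 1/r² law, rate at 26.7 m:
(2.60/26.7)² = 0.009483, so 40.1 × 0.009483 = 0.3803 mSv/h.
Dose = rate × time = 0.3803 mSv/h × 0.5000 h = 0.1902 mSv.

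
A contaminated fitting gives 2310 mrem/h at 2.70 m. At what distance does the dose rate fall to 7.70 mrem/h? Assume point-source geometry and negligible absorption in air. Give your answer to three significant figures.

46.8 m

Using I₁d₁² = I₂d₂², d₂ = d₁·√(I₁/I₂).
I₁/I₂ = 2310/7.70 = 300.0, so d₂ = 2.70 × √300.0 = 46.77 m.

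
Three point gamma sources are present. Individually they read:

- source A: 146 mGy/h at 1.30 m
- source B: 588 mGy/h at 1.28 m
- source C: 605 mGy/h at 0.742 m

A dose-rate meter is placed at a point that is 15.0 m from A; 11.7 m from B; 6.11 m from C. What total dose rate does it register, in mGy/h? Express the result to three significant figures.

By superposition, sum each source's inverse-square contribution:
A: 146 × (1.30/15.0)² = 1.097 mGy/h
B: 588 × (1.28/11.7)² = 7.038 mGy/h
C: 605 × (0.742/6.11)² = 8.922 mGy/h
Total = 1.097 + 7.038 + 8.922 = 17.06 mGy/h.

17.1 mGy/h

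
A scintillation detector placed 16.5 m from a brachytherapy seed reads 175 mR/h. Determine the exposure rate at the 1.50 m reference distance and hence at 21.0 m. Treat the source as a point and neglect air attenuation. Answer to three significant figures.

By the inverse-square law,
At 1.50 m: (16.5/1.50)² = 121.0, so 175 × 121.0 = 21180 mR/h
At 21.0 m: (1.50/21.0)² = 0.005102, so 21180 × 0.005102 = 108.1 mR/h.

21200 mR/h; 108 mR/h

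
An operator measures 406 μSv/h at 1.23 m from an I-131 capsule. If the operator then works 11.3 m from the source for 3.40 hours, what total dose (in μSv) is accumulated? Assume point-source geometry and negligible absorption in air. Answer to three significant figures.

Intensity scales as (d₁/d₂)², so rate at 11.3 m:
406 × (1.23/11.3)² = 406 × 0.01185 = 4.811 μSv/h.
Dose = rate × time = 4.811 μSv/h × 3.400 h = 16.36 μSv.

16.4 μSv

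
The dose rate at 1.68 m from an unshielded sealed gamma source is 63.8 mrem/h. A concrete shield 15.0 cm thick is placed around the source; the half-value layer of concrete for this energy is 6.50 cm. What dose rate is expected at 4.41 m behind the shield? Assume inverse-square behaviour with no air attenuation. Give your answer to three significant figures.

1.87 mrem/h

Distance alone: 63.8 × (1.68/4.41)² = 63.8 × 0.1451 = 9.257 mrem/h.
Shield: 15.0/6.50 = 2.308 half-value layers → attenuation 2^(−2.308) = 0.2019.
Combined: 9.257 × 0.2019 = 1.869 mrem/h.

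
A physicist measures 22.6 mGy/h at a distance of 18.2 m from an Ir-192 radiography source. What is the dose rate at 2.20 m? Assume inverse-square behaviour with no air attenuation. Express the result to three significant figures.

Applying the 1/r² law, the rate at 2.20 m is
22.6 × (18.2/2.20)² = 22.6 × 68.44 = 1547 mGy/h.

1550 mGy/h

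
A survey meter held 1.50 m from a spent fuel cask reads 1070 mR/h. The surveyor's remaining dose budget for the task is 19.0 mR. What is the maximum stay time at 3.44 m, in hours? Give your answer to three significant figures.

0.0934 h

Using I₁d₁² = I₂d₂², rate at 3.44 m:
(1.50/3.44)² = 0.1901, so 1070 × 0.1901 = 203.4 mR/h.
Stay time = 19.0 mR ÷ 203.4 mR/h = 0.09341 h.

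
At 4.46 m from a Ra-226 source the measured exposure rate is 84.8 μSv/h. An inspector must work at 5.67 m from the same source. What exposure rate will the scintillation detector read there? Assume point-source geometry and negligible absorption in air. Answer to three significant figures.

Using I₁d₁² = I₂d₂², scaling from 4.46 m to 5.67 m:
84.8 × (4.46/5.67)² = 84.8 × 0.6187 = 52.47 μSv/h.

52.5 μSv/h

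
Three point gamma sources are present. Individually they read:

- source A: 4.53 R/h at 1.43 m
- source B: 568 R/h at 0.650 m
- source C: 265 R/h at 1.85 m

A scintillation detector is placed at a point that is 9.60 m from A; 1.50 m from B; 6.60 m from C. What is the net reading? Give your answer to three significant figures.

Each source contributes Iᵢ·(dᵢ/rᵢ)²; contributions add.
A: 4.53 × (1.43/9.60)² = 0.1005 R/h
B: 568 × (0.650/1.50)² = 106.7 R/h
C: 265 × (1.85/6.60)² = 20.82 R/h
Total = 0.1005 + 106.7 + 20.82 = 127.6 R/h.

128 R/h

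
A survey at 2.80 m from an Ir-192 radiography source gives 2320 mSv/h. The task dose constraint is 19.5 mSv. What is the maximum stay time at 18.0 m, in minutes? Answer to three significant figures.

20.8 min

Intensity scales as (d₁/d₂)², so rate at 18.0 m:
2320 × (2.80/18.0)² = 2320 × 0.02420 = 56.14 mSv/h.
Stay time = 19.5 mSv ÷ 56.14 mSv/h = 0.3473 h = 20.84 min.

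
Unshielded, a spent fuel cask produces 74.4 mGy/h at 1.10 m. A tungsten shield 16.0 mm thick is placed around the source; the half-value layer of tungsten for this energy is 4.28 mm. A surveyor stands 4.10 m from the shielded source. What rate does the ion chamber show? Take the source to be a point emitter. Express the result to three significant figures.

0.401 mGy/h

Distance alone: (1.10/4.10)² = 0.07198, so 74.4 × 0.07198 = 5.355 mGy/h.
Shield: 16.0/4.28 = 3.738 half-value layers → attenuation 2^(−3.738) = 0.07495.
Combined: 5.355 × 0.07495 = 0.4014 mGy/h.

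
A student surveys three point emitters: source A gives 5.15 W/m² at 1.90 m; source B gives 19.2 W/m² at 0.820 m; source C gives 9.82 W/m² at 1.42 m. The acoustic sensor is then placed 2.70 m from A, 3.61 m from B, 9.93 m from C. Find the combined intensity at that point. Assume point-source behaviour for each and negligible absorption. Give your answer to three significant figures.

3.74 W/m²

Each source contributes Iᵢ·(dᵢ/rᵢ)²; contributions add.
A: 5.15 × (1.90/2.70)² = 2.550 W/m²
B: 19.2 × (0.820/3.61)² = 0.9906 W/m²
C: 9.82 × (1.42/9.93)² = 0.2008 W/m²
Total = 2.550 + 0.9906 + 0.2008 = 3.741 W/m².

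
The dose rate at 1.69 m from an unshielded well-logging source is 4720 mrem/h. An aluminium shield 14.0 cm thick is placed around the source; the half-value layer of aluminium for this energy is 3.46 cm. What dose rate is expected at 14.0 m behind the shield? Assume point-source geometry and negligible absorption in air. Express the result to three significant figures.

Distance alone: (1.69/14.0)² = 0.01457, so 4720 × 0.01457 = 68.77 mrem/h.
Shield: 14.0/3.46 = 4.046 half-value layers → attenuation 2^(−4.046) = 0.06054.
Combined: 68.77 × 0.06054 = 4.163 mrem/h.

4.16 mrem/h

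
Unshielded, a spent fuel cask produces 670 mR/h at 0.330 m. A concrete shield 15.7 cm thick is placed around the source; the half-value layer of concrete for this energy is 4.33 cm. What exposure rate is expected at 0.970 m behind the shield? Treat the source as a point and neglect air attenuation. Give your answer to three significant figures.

6.28 mR/h

Distance alone: (0.330/0.970)² = 0.1157, so 670 × 0.1157 = 77.52 mR/h.
Shield: 15.7/4.33 = 3.626 half-value layers → attenuation 2^(−3.626) = 0.08100.
Combined: 77.52 × 0.08100 = 6.279 mR/h.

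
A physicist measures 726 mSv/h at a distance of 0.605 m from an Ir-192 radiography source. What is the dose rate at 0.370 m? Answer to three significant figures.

1940 mSv/h

Applying the 1/r² law, the rate at 0.370 m is
726 × (0.605/0.370)² = 726 × 2.674 = 1941 mSv/h.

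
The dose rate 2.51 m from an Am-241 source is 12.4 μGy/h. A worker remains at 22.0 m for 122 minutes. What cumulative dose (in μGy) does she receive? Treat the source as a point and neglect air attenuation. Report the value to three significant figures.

0.328 μGy

Intensity scales as (d₁/d₂)², so rate at 22.0 m:
(2.51/22.0)² = 0.01302, so 12.4 × 0.01302 = 0.1614 μGy/h.
Dose = rate × time = 0.1614 μGy/h × 2.033 h = 0.3281 μGy.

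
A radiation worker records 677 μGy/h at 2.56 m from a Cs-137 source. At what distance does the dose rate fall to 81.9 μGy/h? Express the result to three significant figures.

Since intensity falls as 1/r², d₂ = d₁·√(I₁/I₂).
I₁/I₂ = 677/81.9 = 8.266, so d₂ = 2.56 × √8.266 = 7.360 m.

7.36 m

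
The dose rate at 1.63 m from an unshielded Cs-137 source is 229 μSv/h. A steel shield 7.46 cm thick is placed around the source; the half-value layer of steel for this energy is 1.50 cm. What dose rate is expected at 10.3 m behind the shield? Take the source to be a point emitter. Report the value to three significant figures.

Distance alone: (1.63/10.3)² = 0.02504, so 229 × 0.02504 = 5.734 μSv/h.
Shield: 7.46/1.50 = 4.973 half-value layers → attenuation 2^(−4.973) = 0.03184.
Combined: 5.734 × 0.03184 = 0.1826 μSv/h.

0.183 μSv/h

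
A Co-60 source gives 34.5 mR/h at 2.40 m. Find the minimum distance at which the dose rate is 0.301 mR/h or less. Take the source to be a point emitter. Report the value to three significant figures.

25.7 m

Intensity scales as (d₁/d₂)², so d₂ = d₁·√(I₁/I₂).
I₁/I₂ = 34.5/0.301 = 114.6, so d₂ = 2.40 × √114.6 = 25.69 m.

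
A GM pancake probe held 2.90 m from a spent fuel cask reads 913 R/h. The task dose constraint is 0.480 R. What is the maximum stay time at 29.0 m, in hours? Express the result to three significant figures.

Using I₁d₁² = I₂d₂², rate at 29.0 m:
(2.90/29.0)² = 0.01000, so 913 × 0.01000 = 9.130 R/h.
Stay time = 0.480 R ÷ 9.130 R/h = 0.05257 h.

0.0526 h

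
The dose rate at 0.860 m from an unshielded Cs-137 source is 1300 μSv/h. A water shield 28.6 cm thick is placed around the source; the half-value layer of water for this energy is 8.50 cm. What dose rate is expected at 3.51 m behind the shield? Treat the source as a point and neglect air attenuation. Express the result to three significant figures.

7.58 μSv/h

Distance alone: (0.860/3.51)² = 0.06003, so 1300 × 0.06003 = 78.04 μSv/h.
Shield: 28.6/8.50 = 3.365 half-value layers → attenuation 2^(−3.365) = 0.09706.
Combined: 78.04 × 0.09706 = 7.575 μSv/h.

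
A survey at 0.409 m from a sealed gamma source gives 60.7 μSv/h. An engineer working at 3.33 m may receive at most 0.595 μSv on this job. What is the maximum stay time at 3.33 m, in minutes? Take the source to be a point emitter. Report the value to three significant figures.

39.0 min

Intensity scales as (d₁/d₂)², so rate at 3.33 m:
(0.409/3.33)² = 0.01509, so 60.7 × 0.01509 = 0.9160 μSv/h.
Stay time = 0.595 μSv ÷ 0.9160 μSv/h = 0.6496 h = 38.98 min.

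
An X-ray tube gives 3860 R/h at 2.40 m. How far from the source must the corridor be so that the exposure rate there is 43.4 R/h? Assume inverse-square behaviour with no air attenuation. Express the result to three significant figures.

Using I₁d₁² = I₂d₂², d₂ = d₁·√(I₁/I₂).
I₁/I₂ = 3860/43.4 = 88.94, so d₂ = 2.40 × √88.94 = 22.63 m.

22.6 m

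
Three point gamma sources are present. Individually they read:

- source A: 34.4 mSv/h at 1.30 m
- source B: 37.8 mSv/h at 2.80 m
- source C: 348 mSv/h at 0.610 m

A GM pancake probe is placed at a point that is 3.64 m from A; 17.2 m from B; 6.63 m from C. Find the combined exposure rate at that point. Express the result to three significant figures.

8.34 mSv/h

Each source contributes Iᵢ·(dᵢ/rᵢ)²; contributions add.
A: 34.4 × (1.30/3.64)² = 4.388 mSv/h
B: 37.8 × (2.80/17.2)² = 1.002 mSv/h
C: 348 × (0.610/6.63)² = 2.946 mSv/h
Total = 4.388 + 1.002 + 2.946 = 8.336 mSv/h.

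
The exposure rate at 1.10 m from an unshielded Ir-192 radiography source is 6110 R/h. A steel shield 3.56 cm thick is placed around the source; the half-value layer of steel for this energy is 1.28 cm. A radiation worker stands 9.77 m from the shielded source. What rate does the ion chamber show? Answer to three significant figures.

11.3 R/h

Distance alone: (1.10/9.77)² = 0.01268, so 6110 × 0.01268 = 77.47 R/h.
Shield: 3.56/1.28 = 2.781 half-value layers → attenuation 2^(−2.781) = 0.1455.
Combined: 77.47 × 0.1455 = 11.27 R/h.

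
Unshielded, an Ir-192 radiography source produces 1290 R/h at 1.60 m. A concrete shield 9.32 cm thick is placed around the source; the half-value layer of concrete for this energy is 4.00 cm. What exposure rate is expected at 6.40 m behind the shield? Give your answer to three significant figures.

Distance alone: (1.60/6.40)² = 0.06250, so 1290 × 0.06250 = 80.62 R/h.
Shield: 9.32/4.00 = 2.330 half-value layers → attenuation 2^(−2.330) = 0.1989.
Combined: 80.62 × 0.1989 = 16.04 R/h.

16.0 R/h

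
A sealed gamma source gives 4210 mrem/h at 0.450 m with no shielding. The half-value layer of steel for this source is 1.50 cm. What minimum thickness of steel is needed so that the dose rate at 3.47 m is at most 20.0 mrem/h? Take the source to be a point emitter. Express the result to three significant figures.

At 3.47 m, distance alone gives (0.450/3.47)² = 0.01682, so 4210 × 0.01682 = 70.81 mrem/h.
Further attenuation needed: 70.81/20.0 = 3.541.
n = log₂(3.541) = 1.824 half-value layers.
Thickness = 1.824 × 1.50 cm = 2.736 cm.

2.74 cm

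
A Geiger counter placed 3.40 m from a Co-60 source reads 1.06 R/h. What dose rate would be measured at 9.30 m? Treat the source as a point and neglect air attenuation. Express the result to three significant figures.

0.142 R/h

Intensity scales as (d₁/d₂)², so scaling from 3.40 m to 9.30 m:
1.06 × (3.40/9.30)² = 1.06 × 0.1337 = 0.1417 R/h.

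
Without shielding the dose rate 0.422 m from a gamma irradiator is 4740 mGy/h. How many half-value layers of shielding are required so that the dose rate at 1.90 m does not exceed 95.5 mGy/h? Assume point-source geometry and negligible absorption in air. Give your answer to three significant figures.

At 1.90 m, distance alone gives 4740 × (0.422/1.90)² = 4740 × 0.04933 = 233.8 mGy/h.
Further attenuation needed: 233.8/95.5 = 2.448.
n = log₂(2.448) = 1.292 half-value layers.

1.29 half-value layers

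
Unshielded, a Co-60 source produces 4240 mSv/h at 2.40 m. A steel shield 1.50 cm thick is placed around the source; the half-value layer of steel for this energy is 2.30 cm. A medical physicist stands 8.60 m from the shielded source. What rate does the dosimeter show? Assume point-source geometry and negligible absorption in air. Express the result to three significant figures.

Distance alone: (2.40/8.60)² = 0.07788, so 4240 × 0.07788 = 330.2 mSv/h.
Shield: 1.50/2.30 = 0.6522 half-value layers → attenuation 2^(−0.6522) = 0.6363.
Combined: 330.2 × 0.6363 = 210.1 mSv/h.

210 mSv/h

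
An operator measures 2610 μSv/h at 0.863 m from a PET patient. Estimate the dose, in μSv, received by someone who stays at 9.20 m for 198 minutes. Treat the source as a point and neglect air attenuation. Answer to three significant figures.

Intensity scales as (d₁/d₂)², so rate at 9.20 m:
(0.863/9.20)² = 0.008799, so 2610 × 0.008799 = 22.97 μSv/h.
Dose = rate × time = 22.97 μSv/h × 3.300 h = 75.80 μSv.

75.8 μSv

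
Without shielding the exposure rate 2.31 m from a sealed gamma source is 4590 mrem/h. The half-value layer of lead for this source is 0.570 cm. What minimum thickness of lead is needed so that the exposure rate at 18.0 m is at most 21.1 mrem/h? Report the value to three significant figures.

1.05 cm

At 18.0 m, distance alone gives (2.31/18.0)² = 0.01647, so 4590 × 0.01647 = 75.60 mrem/h.
Further attenuation needed: 75.60/21.1 = 3.583.
n = log₂(3.583) = 1.841 half-value layers.
Thickness = 1.841 × 0.570 cm = 1.049 cm.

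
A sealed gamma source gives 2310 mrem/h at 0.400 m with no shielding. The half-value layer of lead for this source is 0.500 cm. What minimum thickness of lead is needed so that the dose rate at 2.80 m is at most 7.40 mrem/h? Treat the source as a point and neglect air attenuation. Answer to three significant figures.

1.34 cm

At 2.80 m, distance alone gives 2310 × (0.400/2.80)² = 2310 × 0.02041 = 47.15 mrem/h.
Further attenuation needed: 47.15/7.40 = 6.372.
n = log₂(6.372) = 2.672 half-value layers.
Thickness = 2.672 × 0.500 cm = 1.336 cm.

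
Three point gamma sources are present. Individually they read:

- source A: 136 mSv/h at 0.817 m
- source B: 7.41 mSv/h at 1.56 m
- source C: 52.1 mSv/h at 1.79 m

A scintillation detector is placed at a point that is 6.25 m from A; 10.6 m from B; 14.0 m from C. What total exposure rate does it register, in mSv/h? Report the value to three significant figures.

By superposition, sum each source's inverse-square contribution:
A: 136 × (0.817/6.25)² = 2.324 mSv/h
B: 7.41 × (1.56/10.6)² = 0.1605 mSv/h
C: 52.1 × (1.79/14.0)² = 0.8517 mSv/h
Total = 2.324 + 0.1605 + 0.8517 = 3.336 mSv/h.

3.34 mSv/h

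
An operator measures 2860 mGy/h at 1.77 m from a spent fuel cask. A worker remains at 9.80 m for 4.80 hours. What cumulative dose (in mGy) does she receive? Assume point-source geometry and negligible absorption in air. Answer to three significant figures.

By the inverse-square law, rate at 9.80 m:
(1.77/9.80)² = 0.03262, so 2860 × 0.03262 = 93.29 mGy/h.
Dose = rate × time = 93.29 mGy/h × 4.800 h = 447.8 mGy.

448 mGy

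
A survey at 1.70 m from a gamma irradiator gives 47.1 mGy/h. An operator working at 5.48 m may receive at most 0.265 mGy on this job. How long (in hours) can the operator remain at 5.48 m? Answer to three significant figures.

0.0585 h

Using I₁d₁² = I₂d₂², rate at 5.48 m:
(1.70/5.48)² = 0.09624, so 47.1 × 0.09624 = 4.533 mGy/h.
Stay time = 0.265 mGy ÷ 4.533 mGy/h = 0.05846 h.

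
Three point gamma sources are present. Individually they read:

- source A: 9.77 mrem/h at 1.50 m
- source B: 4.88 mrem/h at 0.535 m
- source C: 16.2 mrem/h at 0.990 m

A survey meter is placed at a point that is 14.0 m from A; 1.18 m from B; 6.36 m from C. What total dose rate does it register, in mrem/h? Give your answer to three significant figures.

1.51 mrem/h

Each source contributes Iᵢ·(dᵢ/rᵢ)²; contributions add.
A: 9.77 × (1.50/14.0)² = 0.1122 mrem/h
B: 4.88 × (0.535/1.18)² = 1.003 mrem/h
C: 16.2 × (0.990/6.36)² = 0.3925 mrem/h
Total = 0.1122 + 1.003 + 0.3925 = 1.508 mrem/h.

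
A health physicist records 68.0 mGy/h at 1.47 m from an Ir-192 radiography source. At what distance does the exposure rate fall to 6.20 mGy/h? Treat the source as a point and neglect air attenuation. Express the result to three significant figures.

By the inverse-square law, d₂ = d₁·√(I₁/I₂).
I₁/I₂ = 68.0/6.20 = 10.97, so d₂ = 1.47 × √10.97 = 4.869 m.

4.87 m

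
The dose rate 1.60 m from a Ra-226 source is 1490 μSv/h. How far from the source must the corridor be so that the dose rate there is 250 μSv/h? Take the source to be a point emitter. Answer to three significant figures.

Since intensity falls as 1/r², d₂ = d₁·√(I₁/I₂).
I₁/I₂ = 1490/250 = 5.960, so d₂ = 1.60 × √5.960 = 3.906 m.

3.91 m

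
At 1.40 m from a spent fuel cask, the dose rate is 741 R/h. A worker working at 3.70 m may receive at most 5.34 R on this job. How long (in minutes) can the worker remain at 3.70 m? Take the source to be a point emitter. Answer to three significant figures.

Applying the 1/r² law, rate at 3.70 m:
(1.40/3.70)² = 0.1432, so 741 × 0.1432 = 106.1 R/h.
Stay time = 5.34 R ÷ 106.1 R/h = 0.05033 h = 3.020 min.

3.02 min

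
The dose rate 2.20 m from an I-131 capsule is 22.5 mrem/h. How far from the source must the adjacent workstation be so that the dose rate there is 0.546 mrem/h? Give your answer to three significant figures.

Applying the 1/r² law, d₂ = d₁·√(I₁/I₂).
I₁/I₂ = 22.5/0.546 = 41.21, so d₂ = 2.20 × √41.21 = 14.12 m.

14.1 m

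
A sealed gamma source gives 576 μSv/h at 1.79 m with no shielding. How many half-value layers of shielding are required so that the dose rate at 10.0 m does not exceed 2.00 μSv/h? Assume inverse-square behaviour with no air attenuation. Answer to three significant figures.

3.21 half-value layers

At 10.0 m, distance alone gives 576 × (1.79/10.0)² = 576 × 0.03204 = 18.46 μSv/h.
Further attenuation needed: 18.46/2.00 = 9.230.
n = log₂(9.230) = 3.206 half-value layers.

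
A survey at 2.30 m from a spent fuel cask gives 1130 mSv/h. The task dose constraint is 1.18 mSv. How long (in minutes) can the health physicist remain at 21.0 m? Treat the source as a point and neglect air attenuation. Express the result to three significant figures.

5.22 min

Applying the 1/r² law, rate at 21.0 m:
1130 × (2.30/21.0)² = 1130 × 0.01200 = 13.56 mSv/h.
Stay time = 1.18 mSv ÷ 13.56 mSv/h = 0.08702 h = 5.221 min.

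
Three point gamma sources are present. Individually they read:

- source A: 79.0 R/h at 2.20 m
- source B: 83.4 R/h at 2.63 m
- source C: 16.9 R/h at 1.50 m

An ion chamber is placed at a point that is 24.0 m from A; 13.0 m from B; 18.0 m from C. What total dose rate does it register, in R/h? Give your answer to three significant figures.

By superposition, sum each source's inverse-square contribution:
A: 79.0 × (2.20/24.0)² = 0.6638 R/h
B: 83.4 × (2.63/13.0)² = 3.413 R/h
C: 16.9 × (1.50/18.0)² = 0.1174 R/h
Total = 0.6638 + 3.413 + 0.1174 = 4.194 R/h.

4.19 R/h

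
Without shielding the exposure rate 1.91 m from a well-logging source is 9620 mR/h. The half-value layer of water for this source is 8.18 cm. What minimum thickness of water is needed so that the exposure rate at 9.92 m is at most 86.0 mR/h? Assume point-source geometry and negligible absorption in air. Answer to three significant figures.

16.8 cm

At 9.92 m, distance alone gives 9620 × (1.91/9.92)² = 9620 × 0.03707 = 356.6 mR/h.
Further attenuation needed: 356.6/86.0 = 4.147.
n = log₂(4.147) = 2.052 half-value layers.
Thickness = 2.052 × 8.18 cm = 16.79 cm.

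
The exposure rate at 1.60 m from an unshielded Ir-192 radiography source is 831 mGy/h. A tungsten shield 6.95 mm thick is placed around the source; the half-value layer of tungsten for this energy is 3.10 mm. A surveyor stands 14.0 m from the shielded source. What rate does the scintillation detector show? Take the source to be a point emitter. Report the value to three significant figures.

2.29 mGy/h

Distance alone: (1.60/14.0)² = 0.01306, so 831 × 0.01306 = 10.85 mGy/h.
Shield: 6.95/3.10 = 2.242 half-value layers → attenuation 2^(−2.242) = 0.2114.
Combined: 10.85 × 0.2114 = 2.294 mGy/h.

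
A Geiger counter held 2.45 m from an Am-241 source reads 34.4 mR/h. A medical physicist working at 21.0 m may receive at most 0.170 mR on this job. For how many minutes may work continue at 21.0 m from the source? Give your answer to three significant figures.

Using I₁d₁² = I₂d₂², rate at 21.0 m:
(2.45/21.0)² = 0.01361, so 34.4 × 0.01361 = 0.4682 mR/h.
Stay time = 0.170 mR ÷ 0.4682 mR/h = 0.3631 h = 21.79 min.

21.8 min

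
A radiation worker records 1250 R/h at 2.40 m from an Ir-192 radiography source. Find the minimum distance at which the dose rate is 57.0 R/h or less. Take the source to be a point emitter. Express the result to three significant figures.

By the inverse-square law, d₂ = d₁·√(I₁/I₂).
I₁/I₂ = 1250/57.0 = 21.93, so d₂ = 2.40 × √21.93 = 11.24 m.

11.2 m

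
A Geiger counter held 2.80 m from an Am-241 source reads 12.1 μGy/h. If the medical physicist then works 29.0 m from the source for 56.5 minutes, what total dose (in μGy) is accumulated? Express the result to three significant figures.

0.106 μGy

By the inverse-square law, rate at 29.0 m:
12.1 × (2.80/29.0)² = 12.1 × 0.009322 = 0.1128 μGy/h.
Dose = rate × time = 0.1128 μGy/h × 0.9417 h = 0.1062 μGy.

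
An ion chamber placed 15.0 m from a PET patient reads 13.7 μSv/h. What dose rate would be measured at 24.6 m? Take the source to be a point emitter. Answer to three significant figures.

5.09 μSv/h

Intensity scales as (d₁/d₂)², so scaling from 15.0 m to 24.6 m:
(15.0/24.6)² = 0.3718, so 13.7 × 0.3718 = 5.094 μSv/h.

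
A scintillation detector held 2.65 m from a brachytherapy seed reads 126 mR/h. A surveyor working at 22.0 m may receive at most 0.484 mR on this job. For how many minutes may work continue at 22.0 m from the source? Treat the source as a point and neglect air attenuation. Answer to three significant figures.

By the inverse-square law, rate at 22.0 m:
(2.65/22.0)² = 0.01451, so 126 × 0.01451 = 1.828 mR/h.
Stay time = 0.484 mR ÷ 1.828 mR/h = 0.2648 h = 15.89 min.

15.9 min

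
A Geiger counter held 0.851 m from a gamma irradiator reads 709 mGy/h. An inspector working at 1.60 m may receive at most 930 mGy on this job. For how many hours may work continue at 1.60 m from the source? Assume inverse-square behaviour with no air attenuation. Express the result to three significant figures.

4.64 h

Using I₁d₁² = I₂d₂², rate at 1.60 m:
709 × (0.851/1.60)² = 709 × 0.2829 = 200.6 mGy/h.
Stay time = 930 mGy ÷ 200.6 mGy/h = 4.636 h.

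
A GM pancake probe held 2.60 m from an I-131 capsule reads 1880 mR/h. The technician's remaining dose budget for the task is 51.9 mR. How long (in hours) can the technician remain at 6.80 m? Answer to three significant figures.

0.189 h

Applying the 1/r² law, rate at 6.80 m:
1880 × (2.60/6.80)² = 1880 × 0.1462 = 274.9 mR/h.
Stay time = 51.9 mR ÷ 274.9 mR/h = 0.1888 h.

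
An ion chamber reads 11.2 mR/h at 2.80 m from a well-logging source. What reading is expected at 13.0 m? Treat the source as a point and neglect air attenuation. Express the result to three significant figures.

Since intensity falls as 1/r², the rate at 13.0 m is
(2.80/13.0)² = 0.04639, so 11.2 × 0.04639 = 0.5196 mR/h.

0.520 mR/h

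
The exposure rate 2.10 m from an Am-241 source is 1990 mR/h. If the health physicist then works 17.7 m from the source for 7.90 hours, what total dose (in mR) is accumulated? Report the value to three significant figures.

Intensity scales as (d₁/d₂)², so rate at 17.7 m:
(2.10/17.7)² = 0.01408, so 1990 × 0.01408 = 28.02 mR/h.
Dose = rate × time = 28.02 mR/h × 7.900 h = 221.4 mR.

221 mR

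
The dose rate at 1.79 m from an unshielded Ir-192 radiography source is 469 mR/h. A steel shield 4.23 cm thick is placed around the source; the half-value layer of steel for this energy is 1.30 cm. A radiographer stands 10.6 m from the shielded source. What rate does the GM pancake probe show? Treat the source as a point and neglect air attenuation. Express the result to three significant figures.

Distance alone: 469 × (1.79/10.6)² = 469 × 0.02852 = 13.38 mR/h.
Shield: 4.23/1.30 = 3.254 half-value layers → attenuation 2^(−3.254) = 0.1048.
Combined: 13.38 × 0.1048 = 1.402 mR/h.

1.40 mR/h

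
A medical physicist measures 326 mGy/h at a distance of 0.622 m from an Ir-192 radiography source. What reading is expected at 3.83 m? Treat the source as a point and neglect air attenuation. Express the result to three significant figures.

8.60 mGy/h

By the inverse-square law, the rate at 3.83 m is
(0.622/3.83)² = 0.02637, so 326 × 0.02637 = 8.597 mGy/h.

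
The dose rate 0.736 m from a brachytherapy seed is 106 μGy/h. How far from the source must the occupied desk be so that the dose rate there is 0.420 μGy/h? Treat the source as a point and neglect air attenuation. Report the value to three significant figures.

By the inverse-square law, d₂ = d₁·√(I₁/I₂).
I₁/I₂ = 106/0.420 = 252.4, so d₂ = 0.736 × √252.4 = 11.69 m.

11.7 m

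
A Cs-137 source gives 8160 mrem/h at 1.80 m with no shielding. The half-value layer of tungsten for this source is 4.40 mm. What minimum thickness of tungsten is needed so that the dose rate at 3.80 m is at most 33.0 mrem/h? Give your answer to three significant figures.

25.5 mm

At 3.80 m, distance alone gives 8160 × (1.80/3.80)² = 8160 × 0.2244 = 1831 mrem/h.
Further attenuation needed: 1831/33.0 = 55.48.
n = log₂(55.48) = 5.794 half-value layers.
Thickness = 5.794 × 4.40 mm = 25.49 mm.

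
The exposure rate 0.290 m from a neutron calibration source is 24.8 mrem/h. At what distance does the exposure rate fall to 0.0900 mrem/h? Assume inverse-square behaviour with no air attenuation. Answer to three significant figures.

4.81 m

Applying the 1/r² law, d₂ = d₁·√(I₁/I₂).
I₁/I₂ = 24.8/0.0900 = 275.6, so d₂ = 0.290 × √275.6 = 4.814 m.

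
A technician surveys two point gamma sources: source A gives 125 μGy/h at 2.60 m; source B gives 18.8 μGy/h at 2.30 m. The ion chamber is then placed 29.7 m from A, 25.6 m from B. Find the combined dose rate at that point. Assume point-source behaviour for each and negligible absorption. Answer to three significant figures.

By superposition, sum each source's inverse-square contribution:
A: 125 × (2.60/29.7)² = 0.9580 μGy/h
B: 18.8 × (2.30/25.6)² = 0.1518 μGy/h
Total = 0.9580 + 0.1518 = 1.110 μGy/h.

1.11 μGy/h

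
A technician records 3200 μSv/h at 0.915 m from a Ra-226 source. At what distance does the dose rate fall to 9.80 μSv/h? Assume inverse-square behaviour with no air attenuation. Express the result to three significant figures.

16.5 m

Applying the 1/r² law, d₂ = d₁·√(I₁/I₂).
I₁/I₂ = 3200/9.80 = 326.5, so d₂ = 0.915 × √326.5 = 16.53 m.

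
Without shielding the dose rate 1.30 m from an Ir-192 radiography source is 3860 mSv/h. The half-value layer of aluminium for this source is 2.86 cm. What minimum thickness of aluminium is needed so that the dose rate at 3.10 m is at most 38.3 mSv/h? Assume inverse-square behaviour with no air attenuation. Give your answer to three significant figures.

11.9 cm

At 3.10 m, distance alone gives (1.30/3.10)² = 0.1759, so 3860 × 0.1759 = 679.0 mSv/h.
Further attenuation needed: 679.0/38.3 = 17.73.
n = log₂(17.73) = 4.148 half-value layers.
Thickness = 4.148 × 2.86 cm = 11.86 cm.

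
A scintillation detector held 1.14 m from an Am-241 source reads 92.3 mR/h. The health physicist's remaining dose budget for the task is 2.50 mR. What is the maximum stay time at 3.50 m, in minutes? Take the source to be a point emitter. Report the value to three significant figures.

15.3 min

Intensity scales as (d₁/d₂)², so rate at 3.50 m:
(1.14/3.50)² = 0.1061, so 92.3 × 0.1061 = 9.793 mR/h.
Stay time = 2.50 mR ÷ 9.793 mR/h = 0.2553 h = 15.32 min.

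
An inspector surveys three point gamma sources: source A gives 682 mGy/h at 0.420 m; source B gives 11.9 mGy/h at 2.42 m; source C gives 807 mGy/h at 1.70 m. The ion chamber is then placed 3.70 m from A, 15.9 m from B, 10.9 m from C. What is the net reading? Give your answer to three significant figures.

28.7 mGy/h

Each source contributes Iᵢ·(dᵢ/rᵢ)²; contributions add.
A: 682 × (0.420/3.70)² = 8.788 mGy/h
B: 11.9 × (2.42/15.9)² = 0.2757 mGy/h
C: 807 × (1.70/10.9)² = 19.63 mGy/h
Total = 8.788 + 0.2757 + 19.63 = 28.69 mGy/h.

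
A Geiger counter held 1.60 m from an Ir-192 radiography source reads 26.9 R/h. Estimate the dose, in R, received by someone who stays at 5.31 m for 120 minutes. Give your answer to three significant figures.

Intensity scales as (d₁/d₂)², so rate at 5.31 m:
(1.60/5.31)² = 0.09079, so 26.9 × 0.09079 = 2.442 R/h.
Dose = rate × time = 2.442 R/h × 2.000 h = 4.884 R.

4.88 R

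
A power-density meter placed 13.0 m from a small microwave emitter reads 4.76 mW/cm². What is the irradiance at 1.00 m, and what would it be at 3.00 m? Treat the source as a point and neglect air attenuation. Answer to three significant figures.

Applying the 1/r² law,
At 1.00 m: (13.0/1.00)² = 169.0, so 4.76 × 169.0 = 804.4 mW/cm²
At 3.00 m: (1.00/3.00)² = 0.1111, so 804.4 × 0.1111 = 89.37 mW/cm².

804 mW/cm²; 89.4 mW/cm²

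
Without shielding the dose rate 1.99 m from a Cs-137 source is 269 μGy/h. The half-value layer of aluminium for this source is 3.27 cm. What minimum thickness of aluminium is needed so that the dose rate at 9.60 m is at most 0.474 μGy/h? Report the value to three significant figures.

15.1 cm

At 9.60 m, distance alone gives 269 × (1.99/9.60)² = 269 × 0.04297 = 11.56 μGy/h.
Further attenuation needed: 11.56/0.474 = 24.39.
n = log₂(24.39) = 4.608 half-value layers.
Thickness = 4.608 × 3.27 cm = 15.07 cm.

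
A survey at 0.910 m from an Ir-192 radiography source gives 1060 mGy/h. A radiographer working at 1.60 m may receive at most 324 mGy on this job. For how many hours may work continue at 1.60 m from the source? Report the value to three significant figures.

By the inverse-square law, rate at 1.60 m:
(0.910/1.60)² = 0.3235, so 1060 × 0.3235 = 342.9 mGy/h.
Stay time = 324 mGy ÷ 342.9 mGy/h = 0.9449 h.

0.945 h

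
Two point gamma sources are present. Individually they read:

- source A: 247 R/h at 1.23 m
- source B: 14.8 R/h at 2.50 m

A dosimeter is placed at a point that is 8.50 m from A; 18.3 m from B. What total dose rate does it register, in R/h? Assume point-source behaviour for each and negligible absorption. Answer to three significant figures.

By superposition, sum each source's inverse-square contribution:
A: 247 × (1.23/8.50)² = 5.172 R/h
B: 14.8 × (2.50/18.3)² = 0.2762 R/h
Total = 5.172 + 0.2762 = 5.448 R/h.

5.45 R/h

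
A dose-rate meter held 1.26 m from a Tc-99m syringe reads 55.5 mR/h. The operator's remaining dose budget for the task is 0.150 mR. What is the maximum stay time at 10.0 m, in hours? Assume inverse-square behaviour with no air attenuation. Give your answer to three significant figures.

Intensity scales as (d₁/d₂)², so rate at 10.0 m:
55.5 × (1.26/10.0)² = 55.5 × 0.01588 = 0.8813 mR/h.
Stay time = 0.150 mR ÷ 0.8813 mR/h = 0.1702 h.

0.170 h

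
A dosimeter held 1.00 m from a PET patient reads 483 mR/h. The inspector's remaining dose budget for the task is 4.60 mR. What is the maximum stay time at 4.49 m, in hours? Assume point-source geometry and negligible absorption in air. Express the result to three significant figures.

Intensity scales as (d₁/d₂)², so rate at 4.49 m:
(1.00/4.49)² = 0.04960, so 483 × 0.04960 = 23.96 mR/h.
Stay time = 4.60 mR ÷ 23.96 mR/h = 0.1920 h.

0.192 h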